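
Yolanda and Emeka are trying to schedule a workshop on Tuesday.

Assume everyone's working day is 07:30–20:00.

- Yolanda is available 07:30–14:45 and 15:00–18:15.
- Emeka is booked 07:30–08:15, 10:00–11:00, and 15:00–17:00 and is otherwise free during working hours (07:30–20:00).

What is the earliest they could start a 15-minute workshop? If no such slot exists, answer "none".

08:15

Emeka free within 07:30–20:00: 08:15–10:00, 11:00–15:00, 17:00–20:00.
Yolanda ∩ Emeka: 08:15–10:00, 11:00–14:45, 17:00–18:15.
Windows ≥ 15 min: 08:15–10:00, 11:00–14:45, 17:00–18:15.
Earliest such window starts at 08:15.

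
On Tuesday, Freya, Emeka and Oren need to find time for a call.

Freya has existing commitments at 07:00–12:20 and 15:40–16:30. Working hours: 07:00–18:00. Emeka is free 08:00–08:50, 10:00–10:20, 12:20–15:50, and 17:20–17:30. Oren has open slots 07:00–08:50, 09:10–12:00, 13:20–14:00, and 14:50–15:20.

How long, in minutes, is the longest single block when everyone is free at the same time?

Freya free within 07:00–18:00: 12:20–15:40, 16:30–18:00.
Freya ∩ Emeka: 12:20–15:40, 17:20–17:30.
Freya ∩ Emeka ∩ Oren: 13:20–14:00, 14:50–15:20.
Common window lengths: 40, 30 min; longest is 40.

40 minutes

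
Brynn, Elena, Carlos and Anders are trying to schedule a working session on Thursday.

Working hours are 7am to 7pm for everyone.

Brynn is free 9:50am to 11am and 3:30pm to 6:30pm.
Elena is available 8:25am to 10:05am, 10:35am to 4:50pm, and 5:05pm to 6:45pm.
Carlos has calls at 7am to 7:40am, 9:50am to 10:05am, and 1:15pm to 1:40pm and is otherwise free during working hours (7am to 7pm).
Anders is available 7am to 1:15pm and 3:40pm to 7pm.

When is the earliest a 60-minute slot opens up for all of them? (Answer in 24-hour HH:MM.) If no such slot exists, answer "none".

Carlos free within 07:00–19:00: 07:40–09:50, 10:05–13:15, 13:40–19:00.
Brynn ∩ Elena: 09:50–10:05, 10:35–11:00, 15:30–16:50, 17:05–18:30.
Brynn ∩ Elena ∩ Carlos: 10:35–11:00, 15:30–16:50, 17:05–18:30.
Brynn ∩ Elena ∩ Carlos ∩ Anders: 10:35–11:00, 15:40–16:50, 17:05–18:30.
Windows ≥ 60 min: 15:40–16:50, 17:05–18:30.
Earliest such window starts at 15:40.

15:40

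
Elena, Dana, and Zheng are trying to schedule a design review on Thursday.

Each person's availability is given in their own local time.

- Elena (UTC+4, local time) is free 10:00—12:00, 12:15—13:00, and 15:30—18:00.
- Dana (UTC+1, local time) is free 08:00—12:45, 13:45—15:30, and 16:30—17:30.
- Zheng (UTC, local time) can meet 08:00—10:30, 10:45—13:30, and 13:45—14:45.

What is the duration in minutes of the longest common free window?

Elena → UTC: 06:00–08:00, 08:15–09:00, 11:30–14:00.
Dana → UTC: 07:00–11:45, 12:45–14:30, 15:30–16:30.
Zheng → UTC: 08:00–10:30, 10:45–13:30, 13:45–14:45.
Elena ∩ Dana: 07:00–08:00, 08:15–09:00, 11:30–11:45, 12:45–14:00.
Elena ∩ Dana ∩ Zheng: 08:15–09:00, 11:30–11:45, 12:45–13:30, 13:45–14:00.
Common window lengths: 45, 15, 45, 15 min; longest is 45.

45 minutes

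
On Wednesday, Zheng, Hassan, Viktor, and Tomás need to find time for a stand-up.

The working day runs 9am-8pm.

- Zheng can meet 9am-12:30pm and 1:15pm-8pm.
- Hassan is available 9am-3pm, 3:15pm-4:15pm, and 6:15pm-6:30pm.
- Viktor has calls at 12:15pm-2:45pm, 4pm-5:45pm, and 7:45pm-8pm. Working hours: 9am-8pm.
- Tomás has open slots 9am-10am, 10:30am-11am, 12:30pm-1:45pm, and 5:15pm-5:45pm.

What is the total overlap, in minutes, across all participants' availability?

90 minutes

Viktor free within 09:00–20:00: 09:00–12:15, 14:45–16:00, 17:45–19:45.
Zheng ∩ Hassan: 09:00–12:30, 13:15–15:00, 15:15–16:15, 18:15–18:30.
Zheng ∩ Hassan ∩ Viktor: 09:00–12:15, 14:45–15:00, 15:15–16:00, 18:15–18:30.
Zheng ∩ Hassan ∩ Viktor ∩ Tomás: 09:00–10:00, 10:30–11:00.
Total common minutes: 60 + 30 = 90.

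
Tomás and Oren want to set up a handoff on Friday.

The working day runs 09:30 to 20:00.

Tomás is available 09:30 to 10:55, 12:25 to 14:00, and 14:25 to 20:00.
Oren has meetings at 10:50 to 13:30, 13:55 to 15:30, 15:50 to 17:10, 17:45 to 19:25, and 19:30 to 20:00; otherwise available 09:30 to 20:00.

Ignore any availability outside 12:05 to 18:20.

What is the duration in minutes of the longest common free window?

35 minutes

Oren free within 09:30–20:00: 09:30–10:50, 13:30–13:55, 15:30–15:50, 17:10–17:45, 19:25–19:30.
Tomás ∩ Oren: 09:30–10:50, 13:30–13:55, 15:30–15:50, 17:10–17:45, 19:25–19:30.
Restricted to 12:05–18:20: 13:30–13:55, 15:30–15:50, 17:10–17:45.
Common window lengths: 25, 20, 35 min; longest is 35.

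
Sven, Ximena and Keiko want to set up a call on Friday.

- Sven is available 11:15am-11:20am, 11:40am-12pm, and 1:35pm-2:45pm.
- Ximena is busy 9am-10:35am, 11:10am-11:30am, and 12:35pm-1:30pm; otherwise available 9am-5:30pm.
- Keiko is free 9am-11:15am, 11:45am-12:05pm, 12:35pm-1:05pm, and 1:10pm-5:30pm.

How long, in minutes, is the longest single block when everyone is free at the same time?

Ximena free within 09:00–17:30: 10:35–11:10, 11:30–12:35, 13:30–17:30.
Sven ∩ Ximena: 11:40–12:00, 13:35–14:45.
Sven ∩ Ximena ∩ Keiko: 11:45–12:00, 13:35–14:45.
Common window lengths: 15, 70 min; longest is 70.

70 minutes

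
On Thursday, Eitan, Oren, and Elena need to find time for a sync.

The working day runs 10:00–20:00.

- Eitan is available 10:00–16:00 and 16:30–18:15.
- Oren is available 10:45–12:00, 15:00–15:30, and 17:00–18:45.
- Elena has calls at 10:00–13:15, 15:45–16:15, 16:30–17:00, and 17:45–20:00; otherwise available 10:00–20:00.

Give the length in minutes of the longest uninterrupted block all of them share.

45 minutes

Elena free within 10:00–20:00: 13:15–15:45, 16:15–16:30, 17:00–17:45.
Eitan ∩ Oren: 10:45–12:00, 15:00–15:30, 17:00–18:15.
Eitan ∩ Oren ∩ Elena: 15:00–15:30, 17:00–17:45.
Common window lengths: 30, 45 min; longest is 45.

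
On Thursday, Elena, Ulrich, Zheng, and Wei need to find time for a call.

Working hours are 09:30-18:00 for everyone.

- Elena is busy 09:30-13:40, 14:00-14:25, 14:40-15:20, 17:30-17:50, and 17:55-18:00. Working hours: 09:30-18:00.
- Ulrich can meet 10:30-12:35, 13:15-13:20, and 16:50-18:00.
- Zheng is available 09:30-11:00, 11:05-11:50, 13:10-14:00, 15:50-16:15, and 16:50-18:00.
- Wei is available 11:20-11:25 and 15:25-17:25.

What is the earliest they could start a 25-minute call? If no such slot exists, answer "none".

16:50

Elena free within 09:30–18:00: 13:40–14:00, 14:25–14:40, 15:20–17:30, 17:50–17:55.
Elena ∩ Ulrich: 16:50–17:30, 17:50–17:55.
Elena ∩ Ulrich ∩ Zheng: 16:50–17:30, 17:50–17:55.
Elena ∩ Ulrich ∩ Zheng ∩ Wei: 16:50–17:25.
Windows ≥ 25 min: 16:50–17:25.
Earliest such window starts at 16:50.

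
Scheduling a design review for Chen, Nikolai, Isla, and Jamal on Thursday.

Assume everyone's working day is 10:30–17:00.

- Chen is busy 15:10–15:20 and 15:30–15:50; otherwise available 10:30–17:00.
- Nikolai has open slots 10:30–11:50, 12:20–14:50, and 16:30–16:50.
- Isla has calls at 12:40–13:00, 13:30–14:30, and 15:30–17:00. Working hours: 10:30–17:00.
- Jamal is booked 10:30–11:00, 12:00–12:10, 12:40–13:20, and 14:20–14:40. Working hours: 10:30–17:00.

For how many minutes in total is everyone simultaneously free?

90 minutes

Chen free within 10:30–17:00: 10:30–15:10, 15:20–15:30, 15:50–17:00.
Isla free within 10:30–17:00: 10:30–12:40, 13:00–13:30, 14:30–15:30.
Jamal free within 10:30–17:00: 11:00–12:00, 12:10–12:40, 13:20–14:20, 14:40–17:00.
Chen ∩ Nikolai: 10:30–11:50, 12:20–14:50, 16:30–16:50.
Chen ∩ Nikolai ∩ Isla: 10:30–11:50, 12:20–12:40, 13:00–13:30, 14:30–14:50.
Chen ∩ Nikolai ∩ Isla ∩ Jamal: 11:00–11:50, 12:20–12:40, 13:20–13:30, 14:40–14:50.
Total common minutes: 50 + 20 + 10 + 10 = 90.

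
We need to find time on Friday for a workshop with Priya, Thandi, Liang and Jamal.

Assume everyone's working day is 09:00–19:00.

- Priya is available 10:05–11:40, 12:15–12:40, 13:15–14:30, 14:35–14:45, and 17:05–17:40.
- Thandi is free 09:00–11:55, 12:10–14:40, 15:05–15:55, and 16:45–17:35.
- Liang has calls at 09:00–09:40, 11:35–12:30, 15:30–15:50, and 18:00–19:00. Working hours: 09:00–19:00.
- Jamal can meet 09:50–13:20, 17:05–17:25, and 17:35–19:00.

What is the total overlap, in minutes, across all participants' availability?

Liang free within 09:00–19:00: 09:40–11:35, 12:30–15:30, 15:50–18:00.
Priya ∩ Thandi: 10:05–11:40, 12:15–12:40, 13:15–14:30, 14:35–14:40, 17:05–17:35.
Priya ∩ Thandi ∩ Liang: 10:05–11:35, 12:30–12:40, 13:15–14:30, 14:35–14:40, 17:05–17:35.
Priya ∩ Thandi ∩ Liang ∩ Jamal: 10:05–11:35, 12:30–12:40, 13:15–13:20, 17:05–17:25.
Total common minutes: 90 + 10 + 5 + 20 = 125.

125 minutes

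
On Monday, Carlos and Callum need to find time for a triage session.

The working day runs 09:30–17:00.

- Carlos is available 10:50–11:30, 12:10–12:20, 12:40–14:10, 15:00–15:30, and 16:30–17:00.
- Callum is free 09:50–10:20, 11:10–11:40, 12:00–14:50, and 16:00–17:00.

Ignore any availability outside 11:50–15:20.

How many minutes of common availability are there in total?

100 minutes

Carlos ∩ Callum: 11:10–11:30, 12:10–12:20, 12:40–14:10, 16:30–17:00.
Restricted to 11:50–15:20: 12:10–12:20, 12:40–14:10.
Total common minutes: 10 + 90 = 100.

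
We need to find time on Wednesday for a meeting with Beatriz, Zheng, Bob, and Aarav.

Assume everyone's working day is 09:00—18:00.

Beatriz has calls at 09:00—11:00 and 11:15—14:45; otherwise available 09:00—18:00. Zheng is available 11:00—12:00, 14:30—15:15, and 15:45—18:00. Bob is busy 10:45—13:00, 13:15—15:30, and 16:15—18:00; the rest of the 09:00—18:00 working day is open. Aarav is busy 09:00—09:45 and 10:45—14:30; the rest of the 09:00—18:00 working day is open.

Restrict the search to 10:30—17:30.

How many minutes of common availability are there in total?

30 minutes

Beatriz free within 09:00–18:00: 11:00–11:15, 14:45–18:00.
Bob free within 09:00–18:00: 09:00–10:45, 13:00–13:15, 15:30–16:15.
Aarav free within 09:00–18:00: 09:45–10:45, 14:30–18:00.
Beatriz ∩ Zheng: 11:00–11:15, 14:45–15:15, 15:45–18:00.
Beatriz ∩ Zheng ∩ Bob: 15:45–16:15.
Beatriz ∩ Zheng ∩ Bob ∩ Aarav: 15:45–16:15.
Restricted to 10:30–17:30: 15:45–16:15.
Total common minutes: 30.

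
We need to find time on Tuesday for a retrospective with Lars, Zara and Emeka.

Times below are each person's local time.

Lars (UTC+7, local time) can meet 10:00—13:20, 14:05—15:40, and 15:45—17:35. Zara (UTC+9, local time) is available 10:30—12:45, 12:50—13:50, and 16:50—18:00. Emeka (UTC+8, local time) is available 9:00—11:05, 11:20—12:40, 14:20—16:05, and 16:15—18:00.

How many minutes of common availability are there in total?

Lars → UTC: 03:00–06:20, 07:05–08:40, 08:45–10:35.
Zara → UTC: 01:30–03:45, 03:50–04:50, 07:50–09:00.
Emeka → UTC: 01:00–03:05, 03:20–04:40, 06:20–08:05, 08:15–10:00.
Lars ∩ Zara: 03:00–03:45, 03:50–04:50, 07:50–08:40, 08:45–09:00.
Lars ∩ Zara ∩ Emeka: 03:00–03:05, 03:20–03:45, 03:50–04:40, 07:50–08:05, 08:15–08:40, 08:45–09:00.
Total common minutes: 5 + 25 + 50 + 15 + 25 + 15 = 135.

135 minutes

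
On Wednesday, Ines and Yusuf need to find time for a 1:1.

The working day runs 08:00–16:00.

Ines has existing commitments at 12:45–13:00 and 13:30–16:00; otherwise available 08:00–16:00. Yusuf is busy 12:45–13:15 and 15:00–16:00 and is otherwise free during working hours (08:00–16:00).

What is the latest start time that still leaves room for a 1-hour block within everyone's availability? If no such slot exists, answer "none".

11:45

Ines free within 08:00–16:00: 08:00–12:45, 13:00–13:30.
Yusuf free within 08:00–16:00: 08:00–12:45, 13:15–15:00.
Ines ∩ Yusuf: 08:00–12:45, 13:15–13:30.
Windows ≥ 60 min: 08:00–12:45.
Latest start in the last window 08:00–12:45 is 12:45 − 60 min = 11:45.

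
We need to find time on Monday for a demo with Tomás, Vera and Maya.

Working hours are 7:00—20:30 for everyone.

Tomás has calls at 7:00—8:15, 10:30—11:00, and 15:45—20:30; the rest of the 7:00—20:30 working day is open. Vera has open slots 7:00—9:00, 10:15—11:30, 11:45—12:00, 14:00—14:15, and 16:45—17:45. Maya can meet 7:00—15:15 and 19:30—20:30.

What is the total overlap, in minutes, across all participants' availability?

120 minutes

Tomás free within 07:00–20:30: 08:15–10:30, 11:00–15:45.
Tomás ∩ Vera: 08:15–09:00, 10:15–10:30, 11:00–11:30, 11:45–12:00, 14:00–14:15.
Tomás ∩ Vera ∩ Maya: 08:15–09:00, 10:15–10:30, 11:00–11:30, 11:45–12:00, 14:00–14:15.
Total common minutes: 45 + 15 + 30 + 15 + 15 = 120.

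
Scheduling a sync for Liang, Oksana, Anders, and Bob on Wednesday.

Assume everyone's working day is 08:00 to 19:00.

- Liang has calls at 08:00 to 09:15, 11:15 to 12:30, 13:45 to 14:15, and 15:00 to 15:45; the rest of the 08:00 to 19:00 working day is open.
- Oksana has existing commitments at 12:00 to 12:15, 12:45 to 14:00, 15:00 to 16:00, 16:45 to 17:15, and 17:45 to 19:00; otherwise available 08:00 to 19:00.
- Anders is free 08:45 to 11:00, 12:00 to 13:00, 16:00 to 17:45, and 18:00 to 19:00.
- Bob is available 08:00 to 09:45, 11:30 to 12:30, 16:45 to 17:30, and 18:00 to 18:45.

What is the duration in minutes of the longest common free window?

Liang free within 08:00–19:00: 09:15–11:15, 12:30–13:45, 14:15–15:00, 15:45–19:00.
Oksana free within 08:00–19:00: 08:00–12:00, 12:15–12:45, 14:00–15:00, 16:00–16:45, 17:15–17:45.
Liang ∩ Oksana: 09:15–11:15, 12:30–12:45, 14:15–15:00, 16:00–16:45, 17:15–17:45.
Liang ∩ Oksana ∩ Anders: 09:15–11:00, 12:30–12:45, 16:00–16:45, 17:15–17:45.
Liang ∩ Oksana ∩ Anders ∩ Bob: 09:15–09:45, 17:15–17:30.
Common window lengths: 30, 15 min; longest is 30.

30 minutes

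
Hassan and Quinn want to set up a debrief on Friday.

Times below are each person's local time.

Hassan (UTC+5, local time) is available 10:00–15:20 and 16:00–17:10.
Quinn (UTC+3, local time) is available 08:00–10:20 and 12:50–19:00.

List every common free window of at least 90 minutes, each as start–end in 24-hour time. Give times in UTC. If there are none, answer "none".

05:00–07:20

Hassan → UTC: 05:00–10:20, 11:00–12:10.
Quinn → UTC: 05:00–07:20, 09:50–16:00.
Hassan ∩ Quinn: 05:00–07:20, 09:50–10:20, 11:00–12:10.
Windows ≥ 90 min: 05:00–07:20.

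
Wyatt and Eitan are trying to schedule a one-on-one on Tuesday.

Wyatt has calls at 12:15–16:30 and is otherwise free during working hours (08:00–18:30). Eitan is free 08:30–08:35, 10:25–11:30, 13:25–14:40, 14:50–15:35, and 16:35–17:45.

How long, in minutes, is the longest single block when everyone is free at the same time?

70 minutes

Wyatt free within 08:00–18:30: 08:00–12:15, 16:30–18:30.
Wyatt ∩ Eitan: 08:30–08:35, 10:25–11:30, 16:35–17:45.
Common window lengths: 5, 65, 70 min; longest is 70.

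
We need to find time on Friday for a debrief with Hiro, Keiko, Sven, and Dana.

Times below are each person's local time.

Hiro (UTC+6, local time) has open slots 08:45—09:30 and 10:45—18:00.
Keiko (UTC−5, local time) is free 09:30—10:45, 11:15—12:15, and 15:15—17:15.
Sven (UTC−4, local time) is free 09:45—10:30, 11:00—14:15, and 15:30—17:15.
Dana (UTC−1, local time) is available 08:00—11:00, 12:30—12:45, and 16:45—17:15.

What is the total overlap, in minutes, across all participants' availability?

Hiro → UTC: 02:45–03:30, 04:45–12:00.
Keiko → UTC: 14:30–15:45, 16:15–17:15, 20:15–22:15.
Sven → UTC: 13:45–14:30, 15:00–18:15, 19:30–21:15.
Dana → UTC: 09:00–12:00, 13:30–13:45, 17:45–18:15.
Hiro ∩ Keiko: (none).
Hiro ∩ Keiko ∩ Sven: (none).
Hiro ∩ Keiko ∩ Sven ∩ Dana: (none).
Total common minutes: 0.

0 minutes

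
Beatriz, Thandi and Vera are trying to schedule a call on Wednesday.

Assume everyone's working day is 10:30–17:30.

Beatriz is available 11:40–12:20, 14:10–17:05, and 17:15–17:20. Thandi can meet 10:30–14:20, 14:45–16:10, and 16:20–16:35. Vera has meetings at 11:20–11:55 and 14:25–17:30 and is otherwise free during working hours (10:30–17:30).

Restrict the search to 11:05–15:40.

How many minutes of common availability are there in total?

35 minutes

Vera free within 10:30–17:30: 10:30–11:20, 11:55–14:25.
Beatriz ∩ Thandi: 11:40–12:20, 14:10–14:20, 14:45–16:10, 16:20–16:35.
Beatriz ∩ Thandi ∩ Vera: 11:55–12:20, 14:10–14:20.
Restricted to 11:05–15:40: 11:55–12:20, 14:10–14:20.
Total common minutes: 25 + 10 = 35.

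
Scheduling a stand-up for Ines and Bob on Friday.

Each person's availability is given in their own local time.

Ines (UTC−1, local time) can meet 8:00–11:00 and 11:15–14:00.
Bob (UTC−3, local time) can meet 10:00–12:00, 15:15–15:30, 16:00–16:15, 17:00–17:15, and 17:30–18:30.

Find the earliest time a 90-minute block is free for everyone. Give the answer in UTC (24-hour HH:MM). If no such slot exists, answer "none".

13:00

Ines → UTC: 09:00–12:00, 12:15–15:00.
Bob → UTC: 13:00–15:00, 18:15–18:30, 19:00–19:15, 20:00–20:15, 20:30–21:30.
Ines ∩ Bob: 13:00–15:00.
Windows ≥ 90 min: 13:00–15:00.
Earliest such window starts at 13:00.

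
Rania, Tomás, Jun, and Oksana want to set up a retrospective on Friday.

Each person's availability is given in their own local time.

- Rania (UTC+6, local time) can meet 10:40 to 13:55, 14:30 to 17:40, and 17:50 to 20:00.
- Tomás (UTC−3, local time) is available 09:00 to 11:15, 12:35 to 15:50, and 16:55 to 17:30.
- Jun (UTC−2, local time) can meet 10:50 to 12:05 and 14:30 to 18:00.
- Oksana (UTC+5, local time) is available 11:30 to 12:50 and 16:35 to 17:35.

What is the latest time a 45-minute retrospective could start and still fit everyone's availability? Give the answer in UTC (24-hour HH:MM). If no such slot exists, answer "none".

Rania → UTC: 04:40–07:55, 08:30–11:40, 11:50–14:00.
Tomás → UTC: 12:00–14:15, 15:35–18:50, 19:55–20:30.
Jun → UTC: 12:50–14:05, 16:30–20:00.
Oksana → UTC: 06:30–07:50, 11:35–12:35.
Rania ∩ Tomás: 12:00–14:00.
Rania ∩ Tomás ∩ Jun: 12:50–14:00.
Rania ∩ Tomás ∩ Jun ∩ Oksana: (none).
Windows ≥ 45 min: (none).

none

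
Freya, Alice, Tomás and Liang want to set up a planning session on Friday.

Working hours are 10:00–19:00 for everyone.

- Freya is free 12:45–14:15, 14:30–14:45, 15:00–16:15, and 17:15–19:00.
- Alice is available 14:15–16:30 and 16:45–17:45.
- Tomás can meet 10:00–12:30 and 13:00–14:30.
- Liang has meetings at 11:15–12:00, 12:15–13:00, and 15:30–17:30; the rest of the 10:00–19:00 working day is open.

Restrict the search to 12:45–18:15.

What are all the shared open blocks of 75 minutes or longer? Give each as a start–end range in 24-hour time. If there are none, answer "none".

Liang free within 10:00–19:00: 10:00–11:15, 12:00–12:15, 13:00–15:30, 17:30–19:00.
Freya ∩ Alice: 14:30–14:45, 15:00–16:15, 17:15–17:45.
Freya ∩ Alice ∩ Tomás: (none).
Freya ∩ Alice ∩ Tomás ∩ Liang: (none).
Restricted to 12:45–18:15: (none).
Windows ≥ 75 min: (none).

none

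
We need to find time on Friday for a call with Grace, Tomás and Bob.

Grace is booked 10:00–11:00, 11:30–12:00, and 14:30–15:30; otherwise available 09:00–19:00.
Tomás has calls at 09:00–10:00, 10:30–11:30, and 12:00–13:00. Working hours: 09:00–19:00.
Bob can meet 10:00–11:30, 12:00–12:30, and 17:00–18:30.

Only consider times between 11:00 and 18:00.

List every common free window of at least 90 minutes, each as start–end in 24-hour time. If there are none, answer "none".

Grace free within 09:00–19:00: 09:00–10:00, 11:00–11:30, 12:00–14:30, 15:30–19:00.
Tomás free within 09:00–19:00: 10:00–10:30, 11:30–12:00, 13:00–19:00.
Grace ∩ Tomás: 13:00–14:30, 15:30–19:00.
Grace ∩ Tomás ∩ Bob: 17:00–18:30.
Restricted to 11:00–18:00: 17:00–18:00.
Windows ≥ 90 min: (none).

none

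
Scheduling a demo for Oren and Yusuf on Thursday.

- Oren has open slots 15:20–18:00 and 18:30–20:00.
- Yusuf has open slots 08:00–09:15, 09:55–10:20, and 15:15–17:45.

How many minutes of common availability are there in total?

145 minutes

Oren ∩ Yusuf: 15:20–17:45.
Total common minutes: 145.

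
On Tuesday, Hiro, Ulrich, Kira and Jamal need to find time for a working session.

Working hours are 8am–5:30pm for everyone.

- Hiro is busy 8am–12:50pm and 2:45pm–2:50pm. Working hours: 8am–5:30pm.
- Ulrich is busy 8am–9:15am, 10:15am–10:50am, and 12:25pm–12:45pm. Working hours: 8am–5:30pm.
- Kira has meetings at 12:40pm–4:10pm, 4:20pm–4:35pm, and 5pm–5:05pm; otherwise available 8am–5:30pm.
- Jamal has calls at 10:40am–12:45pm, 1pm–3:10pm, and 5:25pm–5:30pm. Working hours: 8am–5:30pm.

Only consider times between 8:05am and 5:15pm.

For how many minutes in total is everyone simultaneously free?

Hiro free within 08:00–17:30: 12:50–14:45, 14:50–17:30.
Ulrich free within 08:00–17:30: 09:15–10:15, 10:50–12:25, 12:45–17:30.
Kira free within 08:00–17:30: 08:00–12:40, 16:10–16:20, 16:35–17:00, 17:05–17:30.
Jamal free within 08:00–17:30: 08:00–10:40, 12:45–13:00, 15:10–17:25.
Hiro ∩ Ulrich: 12:50–14:45, 14:50–17:30.
Hiro ∩ Ulrich ∩ Kira: 16:10–16:20, 16:35–17:00, 17:05–17:30.
Hiro ∩ Ulrich ∩ Kira ∩ Jamal: 16:10–16:20, 16:35–17:00, 17:05–17:25.
Restricted to 08:05–17:15: 16:10–16:20, 16:35–17:00, 17:05–17:15.
Total common minutes: 10 + 25 + 10 = 45.

45 minutes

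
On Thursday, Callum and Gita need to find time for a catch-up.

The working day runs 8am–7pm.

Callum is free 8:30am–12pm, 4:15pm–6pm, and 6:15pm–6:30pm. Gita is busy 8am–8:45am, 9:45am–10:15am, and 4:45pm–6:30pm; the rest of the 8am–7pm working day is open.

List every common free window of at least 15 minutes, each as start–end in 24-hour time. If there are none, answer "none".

08:45–09:45, 10:15–12:00, 16:15–16:45

Gita free within 08:00–19:00: 08:45–09:45, 10:15–16:45, 18:30–19:00.
Callum ∩ Gita: 08:45–09:45, 10:15–12:00, 16:15–16:45.
Windows ≥ 15 min: 08:45–09:45, 10:15–12:00, 16:15–16:45.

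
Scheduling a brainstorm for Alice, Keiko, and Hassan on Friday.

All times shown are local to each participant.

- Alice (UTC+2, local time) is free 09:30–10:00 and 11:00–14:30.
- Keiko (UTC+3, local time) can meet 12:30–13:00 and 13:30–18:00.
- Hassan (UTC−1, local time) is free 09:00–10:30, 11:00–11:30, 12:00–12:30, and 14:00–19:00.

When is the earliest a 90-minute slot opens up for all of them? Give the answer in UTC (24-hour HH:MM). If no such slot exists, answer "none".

Alice → UTC: 07:30–08:00, 09:00–12:30.
Keiko → UTC: 09:30–10:00, 10:30–15:00.
Hassan → UTC: 10:00–11:30, 12:00–12:30, 13:00–13:30, 15:00–20:00.
Alice ∩ Keiko: 09:30–10:00, 10:30–12:30.
Alice ∩ Keiko ∩ Hassan: 10:30–11:30, 12:00–12:30.
Windows ≥ 90 min: (none).

none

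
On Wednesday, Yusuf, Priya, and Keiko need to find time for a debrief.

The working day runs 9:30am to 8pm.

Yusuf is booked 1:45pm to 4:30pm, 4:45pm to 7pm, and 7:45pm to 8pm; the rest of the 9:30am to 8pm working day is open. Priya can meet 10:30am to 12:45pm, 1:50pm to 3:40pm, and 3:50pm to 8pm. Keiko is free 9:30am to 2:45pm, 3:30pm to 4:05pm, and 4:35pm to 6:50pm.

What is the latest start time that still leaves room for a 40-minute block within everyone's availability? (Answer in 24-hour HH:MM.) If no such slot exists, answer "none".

12:05

Yusuf free within 09:30–20:00: 09:30–13:45, 16:30–16:45, 19:00–19:45.
Yusuf ∩ Priya: 10:30–12:45, 16:30–16:45, 19:00–19:45.
Yusuf ∩ Priya ∩ Keiko: 10:30–12:45, 16:35–16:45.
Windows ≥ 40 min: 10:30–12:45.
Latest start in the last window 10:30–12:45 is 12:45 − 40 min = 12:05.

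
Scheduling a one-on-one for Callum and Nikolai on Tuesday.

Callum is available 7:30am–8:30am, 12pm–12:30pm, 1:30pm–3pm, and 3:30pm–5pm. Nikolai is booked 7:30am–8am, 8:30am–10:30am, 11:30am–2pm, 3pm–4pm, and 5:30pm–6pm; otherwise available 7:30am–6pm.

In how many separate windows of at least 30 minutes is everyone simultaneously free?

Nikolai free within 07:30–18:00: 08:00–08:30, 10:30–11:30, 14:00–15:00, 16:00–17:30.
Callum ∩ Nikolai: 08:00–08:30, 14:00–15:00, 16:00–17:00.
Windows ≥ 30 min: 08:00–08:30, 14:00–15:00, 16:00–17:00.
That's 3 windows.

3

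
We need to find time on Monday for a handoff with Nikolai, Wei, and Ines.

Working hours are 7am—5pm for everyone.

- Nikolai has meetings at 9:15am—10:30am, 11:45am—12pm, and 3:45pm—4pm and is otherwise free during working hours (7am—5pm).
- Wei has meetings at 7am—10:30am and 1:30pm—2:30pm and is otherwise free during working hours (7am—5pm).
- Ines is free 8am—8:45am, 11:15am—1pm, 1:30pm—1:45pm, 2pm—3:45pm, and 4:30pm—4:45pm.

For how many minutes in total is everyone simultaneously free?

Nikolai free within 07:00–17:00: 07:00–09:15, 10:30–11:45, 12:00–15:45, 16:00–17:00.
Wei free within 07:00–17:00: 10:30–13:30, 14:30–17:00.
Nikolai ∩ Wei: 10:30–11:45, 12:00–13:30, 14:30–15:45, 16:00–17:00.
Nikolai ∩ Wei ∩ Ines: 11:15–11:45, 12:00–13:00, 14:30–15:45, 16:30–16:45.
Total common minutes: 30 + 60 + 75 + 15 = 180.

180 minutes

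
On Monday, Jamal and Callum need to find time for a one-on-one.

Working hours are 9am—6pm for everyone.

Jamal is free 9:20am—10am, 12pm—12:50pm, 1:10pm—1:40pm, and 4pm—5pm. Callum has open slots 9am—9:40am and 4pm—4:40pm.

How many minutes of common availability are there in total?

Jamal ∩ Callum: 09:20–09:40, 16:00–16:40.
Total common minutes: 20 + 40 = 60.

60 minutes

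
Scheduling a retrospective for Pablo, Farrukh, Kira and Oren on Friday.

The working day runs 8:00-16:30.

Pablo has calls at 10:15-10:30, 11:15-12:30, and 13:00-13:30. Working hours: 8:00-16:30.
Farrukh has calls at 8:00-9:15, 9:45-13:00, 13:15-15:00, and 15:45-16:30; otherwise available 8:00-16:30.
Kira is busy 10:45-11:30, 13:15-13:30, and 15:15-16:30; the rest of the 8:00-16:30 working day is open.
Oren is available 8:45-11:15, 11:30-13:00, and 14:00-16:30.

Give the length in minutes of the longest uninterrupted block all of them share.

Pablo free within 08:00–16:30: 08:00–10:15, 10:30–11:15, 12:30–13:00, 13:30–16:30.
Farrukh free within 08:00–16:30: 09:15–09:45, 13:00–13:15, 15:00–15:45.
Kira free within 08:00–16:30: 08:00–10:45, 11:30–13:15, 13:30–15:15.
Pablo ∩ Farrukh: 09:15–09:45, 15:00–15:45.
Pablo ∩ Farrukh ∩ Kira: 09:15–09:45, 15:00–15:15.
Pablo ∩ Farrukh ∩ Kira ∩ Oren: 09:15–09:45, 15:00–15:15.
Common window lengths: 30, 15 min; longest is 30.

30 minutes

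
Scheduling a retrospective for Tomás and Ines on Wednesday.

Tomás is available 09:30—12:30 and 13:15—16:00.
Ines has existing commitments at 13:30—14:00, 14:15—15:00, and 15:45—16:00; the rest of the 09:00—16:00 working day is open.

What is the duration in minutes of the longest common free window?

180 minutes

Ines free within 09:00–16:00: 09:00–13:30, 14:00–14:15, 15:00–15:45.
Tomás ∩ Ines: 09:30–12:30, 13:15–13:30, 14:00–14:15, 15:00–15:45.
Common window lengths: 180, 15, 15, 45 min; longest is 180.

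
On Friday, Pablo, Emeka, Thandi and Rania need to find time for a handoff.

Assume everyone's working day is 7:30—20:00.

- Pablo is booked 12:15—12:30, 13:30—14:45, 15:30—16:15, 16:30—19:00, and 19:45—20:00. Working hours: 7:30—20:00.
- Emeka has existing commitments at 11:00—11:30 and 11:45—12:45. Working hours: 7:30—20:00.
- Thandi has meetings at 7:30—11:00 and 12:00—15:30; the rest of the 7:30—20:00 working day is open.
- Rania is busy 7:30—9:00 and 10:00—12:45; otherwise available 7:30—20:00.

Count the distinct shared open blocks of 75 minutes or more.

0

Pablo free within 07:30–20:00: 07:30–12:15, 12:30–13:30, 14:45–15:30, 16:15–16:30, 19:00–19:45.
Emeka free within 07:30–20:00: 07:30–11:00, 11:30–11:45, 12:45–20:00.
Thandi free within 07:30–20:00: 11:00–12:00, 15:30–20:00.
Rania free within 07:30–20:00: 09:00–10:00, 12:45–20:00.
Pablo ∩ Emeka: 07:30–11:00, 11:30–11:45, 12:45–13:30, 14:45–15:30, 16:15–16:30, 19:00–19:45.
Pablo ∩ Emeka ∩ Thandi: 11:30–11:45, 16:15–16:30, 19:00–19:45.
Pablo ∩ Emeka ∩ Thandi ∩ Rania: 16:15–16:30, 19:00–19:45.
Windows ≥ 75 min: (none).
That's 0 windows.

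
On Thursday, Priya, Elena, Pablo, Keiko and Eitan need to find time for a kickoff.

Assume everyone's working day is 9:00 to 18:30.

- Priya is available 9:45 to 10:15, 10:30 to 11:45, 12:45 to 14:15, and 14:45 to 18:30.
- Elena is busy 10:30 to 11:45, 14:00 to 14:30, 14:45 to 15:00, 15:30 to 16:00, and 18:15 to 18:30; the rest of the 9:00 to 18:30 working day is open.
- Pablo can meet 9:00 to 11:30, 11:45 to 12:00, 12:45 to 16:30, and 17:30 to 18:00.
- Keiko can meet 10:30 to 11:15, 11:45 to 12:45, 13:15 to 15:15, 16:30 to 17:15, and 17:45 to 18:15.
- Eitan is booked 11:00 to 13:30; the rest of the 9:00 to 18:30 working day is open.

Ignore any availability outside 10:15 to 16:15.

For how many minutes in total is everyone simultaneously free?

45 minutes

Elena free within 09:00–18:30: 09:00–10:30, 11:45–14:00, 14:30–14:45, 15:00–15:30, 16:00–18:15.
Eitan free within 09:00–18:30: 09:00–11:00, 13:30–18:30.
Priya ∩ Elena: 09:45–10:15, 12:45–14:00, 15:00–15:30, 16:00–18:15.
Priya ∩ Elena ∩ Pablo: 09:45–10:15, 12:45–14:00, 15:00–15:30, 16:00–16:30, 17:30–18:00.
Priya ∩ Elena ∩ Pablo ∩ Keiko: 13:15–14:00, 15:00–15:15, 17:45–18:00.
Priya ∩ Elena ∩ Pablo ∩ Keiko ∩ Eitan: 13:30–14:00, 15:00–15:15, 17:45–18:00.
Restricted to 10:15–16:15: 13:30–14:00, 15:00–15:15.
Total common minutes: 30 + 15 = 45.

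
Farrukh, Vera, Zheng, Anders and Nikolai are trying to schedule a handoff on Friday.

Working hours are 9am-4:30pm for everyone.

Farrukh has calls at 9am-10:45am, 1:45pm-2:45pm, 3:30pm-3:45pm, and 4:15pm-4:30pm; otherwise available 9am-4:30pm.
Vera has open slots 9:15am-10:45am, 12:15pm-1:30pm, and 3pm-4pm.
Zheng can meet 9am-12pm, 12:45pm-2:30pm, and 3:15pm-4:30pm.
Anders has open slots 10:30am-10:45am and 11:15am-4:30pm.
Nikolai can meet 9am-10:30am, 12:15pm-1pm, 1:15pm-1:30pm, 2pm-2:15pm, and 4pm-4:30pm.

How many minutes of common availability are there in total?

30 minutes

Farrukh free within 09:00–16:30: 10:45–13:45, 14:45–15:30, 15:45–16:15.
Farrukh ∩ Vera: 12:15–13:30, 15:00–15:30, 15:45–16:00.
Farrukh ∩ Vera ∩ Zheng: 12:45–13:30, 15:15–15:30, 15:45–16:00.
Farrukh ∩ Vera ∩ Zheng ∩ Anders: 12:45–13:30, 15:15–15:30, 15:45–16:00.
Farrukh ∩ Vera ∩ Zheng ∩ Anders ∩ Nikolai: 12:45–13:00, 13:15–13:30.
Total common minutes: 15 + 15 = 30.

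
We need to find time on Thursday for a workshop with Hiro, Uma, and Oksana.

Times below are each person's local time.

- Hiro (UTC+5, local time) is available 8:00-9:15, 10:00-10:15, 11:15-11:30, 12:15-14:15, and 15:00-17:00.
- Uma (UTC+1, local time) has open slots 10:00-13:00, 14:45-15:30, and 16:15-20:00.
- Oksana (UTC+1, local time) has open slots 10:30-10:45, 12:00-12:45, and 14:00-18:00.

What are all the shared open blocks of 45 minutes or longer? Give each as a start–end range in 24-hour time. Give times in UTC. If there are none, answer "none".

Hiro → UTC: 03:00–04:15, 05:00–05:15, 06:15–06:30, 07:15–09:15, 10:00–12:00.
Uma → UTC: 09:00–12:00, 13:45–14:30, 15:15–19:00.
Oksana → UTC: 09:30–09:45, 11:00–11:45, 13:00–17:00.
Hiro ∩ Uma: 09:00–09:15, 10:00–12:00.
Hiro ∩ Uma ∩ Oksana: 11:00–11:45.
Windows ≥ 45 min: 11:00–11:45.

11:00–11:45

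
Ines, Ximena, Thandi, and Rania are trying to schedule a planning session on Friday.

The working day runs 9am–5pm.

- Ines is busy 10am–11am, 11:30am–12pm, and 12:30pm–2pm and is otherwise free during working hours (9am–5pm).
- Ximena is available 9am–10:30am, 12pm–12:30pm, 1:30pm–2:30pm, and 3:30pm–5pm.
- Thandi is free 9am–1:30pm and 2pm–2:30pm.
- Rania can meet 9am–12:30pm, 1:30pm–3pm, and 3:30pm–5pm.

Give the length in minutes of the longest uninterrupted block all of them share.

Ines free within 09:00–17:00: 09:00–10:00, 11:00–11:30, 12:00–12:30, 14:00–17:00.
Ines ∩ Ximena: 09:00–10:00, 12:00–12:30, 14:00–14:30, 15:30–17:00.
Ines ∩ Ximena ∩ Thandi: 09:00–10:00, 12:00–12:30, 14:00–14:30.
Ines ∩ Ximena ∩ Thandi ∩ Rania: 09:00–10:00, 12:00–12:30, 14:00–14:30.
Common window lengths: 60, 30, 30 min; longest is 60.

60 minutes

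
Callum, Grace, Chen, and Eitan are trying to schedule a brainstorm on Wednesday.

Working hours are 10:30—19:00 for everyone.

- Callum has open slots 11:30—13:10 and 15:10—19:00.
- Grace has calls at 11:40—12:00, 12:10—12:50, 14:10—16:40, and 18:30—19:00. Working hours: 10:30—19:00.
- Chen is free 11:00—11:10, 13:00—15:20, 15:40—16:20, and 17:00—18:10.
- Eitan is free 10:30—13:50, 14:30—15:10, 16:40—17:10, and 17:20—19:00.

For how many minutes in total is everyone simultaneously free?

70 minutes

Grace free within 10:30–19:00: 10:30–11:40, 12:00–12:10, 12:50–14:10, 16:40–18:30.
Callum ∩ Grace: 11:30–11:40, 12:00–12:10, 12:50–13:10, 16:40–18:30.
Callum ∩ Grace ∩ Chen: 13:00–13:10, 17:00–18:10.
Callum ∩ Grace ∩ Chen ∩ Eitan: 13:00–13:10, 17:00–17:10, 17:20–18:10.
Total common minutes: 10 + 10 + 50 = 70.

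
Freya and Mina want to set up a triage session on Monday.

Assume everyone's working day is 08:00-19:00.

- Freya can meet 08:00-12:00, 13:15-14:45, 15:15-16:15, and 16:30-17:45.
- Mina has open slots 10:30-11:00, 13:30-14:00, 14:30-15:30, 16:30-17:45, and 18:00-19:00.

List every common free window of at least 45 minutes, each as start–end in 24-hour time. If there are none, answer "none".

16:30–17:45

Freya ∩ Mina: 10:30–11:00, 13:30–14:00, 14:30–14:45, 15:15–15:30, 16:30–17:45.
Windows ≥ 45 min: 16:30–17:45.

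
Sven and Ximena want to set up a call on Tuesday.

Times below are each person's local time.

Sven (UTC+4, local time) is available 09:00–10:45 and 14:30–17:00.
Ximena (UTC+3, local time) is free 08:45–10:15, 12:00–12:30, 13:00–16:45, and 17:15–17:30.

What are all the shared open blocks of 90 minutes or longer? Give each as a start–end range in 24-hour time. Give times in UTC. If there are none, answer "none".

Sven → UTC: 05:00–06:45, 10:30–13:00.
Ximena → UTC: 05:45–07:15, 09:00–09:30, 10:00–13:45, 14:15–14:30.
Sven ∩ Ximena: 05:45–06:45, 10:30–13:00.
Windows ≥ 90 min: 10:30–13:00.

10:30–13:00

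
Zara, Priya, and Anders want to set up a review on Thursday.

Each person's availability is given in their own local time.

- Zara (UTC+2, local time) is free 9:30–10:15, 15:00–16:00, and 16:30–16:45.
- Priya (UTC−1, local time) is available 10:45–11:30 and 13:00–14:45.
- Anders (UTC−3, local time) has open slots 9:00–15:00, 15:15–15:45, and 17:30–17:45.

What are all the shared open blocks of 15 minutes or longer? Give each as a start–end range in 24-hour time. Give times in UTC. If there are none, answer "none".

Zara → UTC: 07:30–08:15, 13:00–14:00, 14:30–14:45.
Priya → UTC: 11:45–12:30, 14:00–15:45.
Anders → UTC: 12:00–18:00, 18:15–18:45, 20:30–20:45.
Zara ∩ Priya: 14:30–14:45.
Zara ∩ Priya ∩ Anders: 14:30–14:45.
Windows ≥ 15 min: 14:30–14:45.

14:30–14:45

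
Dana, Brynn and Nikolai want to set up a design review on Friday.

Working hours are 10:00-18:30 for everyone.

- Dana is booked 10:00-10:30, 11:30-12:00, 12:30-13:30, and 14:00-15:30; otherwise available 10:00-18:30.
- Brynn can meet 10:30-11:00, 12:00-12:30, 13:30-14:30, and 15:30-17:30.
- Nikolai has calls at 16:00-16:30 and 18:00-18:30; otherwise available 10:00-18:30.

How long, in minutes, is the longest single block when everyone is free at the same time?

60 minutes

Dana free within 10:00–18:30: 10:30–11:30, 12:00–12:30, 13:30–14:00, 15:30–18:30.
Nikolai free within 10:00–18:30: 10:00–16:00, 16:30–18:00.
Dana ∩ Brynn: 10:30–11:00, 12:00–12:30, 13:30–14:00, 15:30–17:30.
Dana ∩ Brynn ∩ Nikolai: 10:30–11:00, 12:00–12:30, 13:30–14:00, 15:30–16:00, 16:30–17:30.
Common window lengths: 30, 30, 30, 30, 60 min; longest is 60.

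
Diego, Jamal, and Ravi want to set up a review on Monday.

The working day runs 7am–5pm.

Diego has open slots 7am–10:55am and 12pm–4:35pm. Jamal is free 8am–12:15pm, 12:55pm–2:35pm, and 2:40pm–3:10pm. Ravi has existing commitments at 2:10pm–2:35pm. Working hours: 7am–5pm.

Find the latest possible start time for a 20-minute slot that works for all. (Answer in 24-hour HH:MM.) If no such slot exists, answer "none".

14:50

Ravi free within 07:00–17:00: 07:00–14:10, 14:35–17:00.
Diego ∩ Jamal: 08:00–10:55, 12:00–12:15, 12:55–14:35, 14:40–15:10.
Diego ∩ Jamal ∩ Ravi: 08:00–10:55, 12:00–12:15, 12:55–14:10, 14:40–15:10.
Windows ≥ 20 min: 08:00–10:55, 12:55–14:10, 14:40–15:10.
Latest start in the last window 14:40–15:10 is 15:10 − 20 min = 14:50.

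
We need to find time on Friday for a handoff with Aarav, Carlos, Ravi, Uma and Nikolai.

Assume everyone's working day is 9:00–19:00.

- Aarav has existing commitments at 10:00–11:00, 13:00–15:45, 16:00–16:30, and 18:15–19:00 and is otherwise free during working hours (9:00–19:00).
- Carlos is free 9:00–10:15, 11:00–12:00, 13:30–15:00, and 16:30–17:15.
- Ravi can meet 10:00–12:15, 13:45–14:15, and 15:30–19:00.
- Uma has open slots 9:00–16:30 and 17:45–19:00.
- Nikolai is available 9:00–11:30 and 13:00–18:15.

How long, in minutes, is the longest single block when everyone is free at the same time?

30 minutes

Aarav free within 09:00–19:00: 09:00–10:00, 11:00–13:00, 15:45–16:00, 16:30–18:15.
Aarav ∩ Carlos: 09:00–10:00, 11:00–12:00, 16:30–17:15.
Aarav ∩ Carlos ∩ Ravi: 11:00–12:00, 16:30–17:15.
Aarav ∩ Carlos ∩ Ravi ∩ Uma: 11:00–12:00.
Aarav ∩ Carlos ∩ Ravi ∩ Uma ∩ Nikolai: 11:00–11:30.
Single common window of 30 minutes.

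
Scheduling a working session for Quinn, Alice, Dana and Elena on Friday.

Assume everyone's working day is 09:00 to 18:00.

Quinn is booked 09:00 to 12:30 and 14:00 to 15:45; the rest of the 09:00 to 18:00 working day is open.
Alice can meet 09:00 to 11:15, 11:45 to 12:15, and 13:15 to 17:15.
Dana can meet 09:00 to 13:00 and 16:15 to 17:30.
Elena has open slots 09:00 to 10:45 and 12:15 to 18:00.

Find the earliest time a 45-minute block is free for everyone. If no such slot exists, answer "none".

Quinn free within 09:00–18:00: 12:30–14:00, 15:45–18:00.
Quinn ∩ Alice: 13:15–14:00, 15:45–17:15.
Quinn ∩ Alice ∩ Dana: 16:15–17:15.
Quinn ∩ Alice ∩ Dana ∩ Elena: 16:15–17:15.
Windows ≥ 45 min: 16:15–17:15.
Earliest such window starts at 16:15.

16:15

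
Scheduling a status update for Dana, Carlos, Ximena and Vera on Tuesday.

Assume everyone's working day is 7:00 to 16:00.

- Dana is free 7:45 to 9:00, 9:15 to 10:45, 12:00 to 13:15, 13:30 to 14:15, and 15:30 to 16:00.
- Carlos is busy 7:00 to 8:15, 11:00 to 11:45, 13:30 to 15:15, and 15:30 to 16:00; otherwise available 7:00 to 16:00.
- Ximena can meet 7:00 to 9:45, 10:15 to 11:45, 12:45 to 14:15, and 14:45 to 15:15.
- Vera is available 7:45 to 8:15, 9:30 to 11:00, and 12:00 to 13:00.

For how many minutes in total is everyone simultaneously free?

Carlos free within 07:00–16:00: 08:15–11:00, 11:45–13:30, 15:15–15:30.
Dana ∩ Carlos: 08:15–09:00, 09:15–10:45, 12:00–13:15.
Dana ∩ Carlos ∩ Ximena: 08:15–09:00, 09:15–09:45, 10:15–10:45, 12:45–13:15.
Dana ∩ Carlos ∩ Ximena ∩ Vera: 09:30–09:45, 10:15–10:45, 12:45–13:00.
Total common minutes: 15 + 30 + 15 = 60.

60 minutes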